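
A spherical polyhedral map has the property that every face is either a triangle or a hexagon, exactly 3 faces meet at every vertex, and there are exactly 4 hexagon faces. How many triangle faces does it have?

Let x be the number of triangles; then F = 4 + x.
Edge–face incidences: 2E = 6·4 + 3·x = 24 + 3x.
Every vertex has degree 3, so 3V = 2E.
Euler: V − E + F = 2 ⇒ (2E)/3 − E + (4 + x) = 2.
Multiply by 6: 2·(2E) − 3·(2E) + 6·(4 + x) = 12, i.e. 24 + 6x − (24 + 3x) = 12.
Collecting terms: 3x = 12, so x = 4.
Then 2E = 24 + 3·4 = 36, so E = 18, V = 2E/3 = 12, F = 4 + 4 = 8.

4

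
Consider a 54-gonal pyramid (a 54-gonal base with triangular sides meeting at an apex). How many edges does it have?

A pyramid on an n-gon base has one n-gon and n triangles: V = 54 + 1 = 55, E = 2·54 = 108, F = 54 + 1 = 55.

108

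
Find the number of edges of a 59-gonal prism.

A prism on an n-gon has two n-gon bases and n rectangular sides: V = 2·59 = 118, E = 3·59 = 177, F = 59 + 2 = 61.

177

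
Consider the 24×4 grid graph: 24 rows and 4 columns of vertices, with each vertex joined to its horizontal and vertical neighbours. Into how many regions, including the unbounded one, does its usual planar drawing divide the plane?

70

The grid has V = 24·4 = 96 vertices and E = 24·3 + 4·23 = 164 edges.
F = 2 − V + E = 2 − 96 + 164 = 70.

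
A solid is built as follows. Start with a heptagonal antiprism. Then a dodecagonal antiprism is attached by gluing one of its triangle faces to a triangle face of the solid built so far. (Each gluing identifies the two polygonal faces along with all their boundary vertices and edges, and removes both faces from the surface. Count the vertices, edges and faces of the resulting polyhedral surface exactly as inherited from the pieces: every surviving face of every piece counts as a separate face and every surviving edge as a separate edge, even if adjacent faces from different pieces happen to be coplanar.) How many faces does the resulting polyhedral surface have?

40

A heptagonal antiprism: V=14, E=28, F=16.
Attach a dodecagonal antiprism (V=24, E=48, F=26) along a 3-gon: merge 3 vertices and 3 edges, delete both glued faces → V=35, E=73, F=40.
Check: V − E + F = 35 − 73 + 40 = 2.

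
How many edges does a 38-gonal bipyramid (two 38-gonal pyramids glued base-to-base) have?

114

A bipyramid over an n-gon has 2n triangular faces and n + 2 vertices: V = 38 + 2 = 40, E = 3·38 = 114, F = 2·38 = 76.
Check: V − E + F = 40 − 114 + 76 = 2.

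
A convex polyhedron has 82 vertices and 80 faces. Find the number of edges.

Here V − E + F = 2.
E = V + F − (2) = 82 + 80 − (2) = 160.

160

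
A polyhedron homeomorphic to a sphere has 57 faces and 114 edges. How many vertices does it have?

Here V − E + F = 2.
V = 2 + E − F = 2 + 114 − 57 = 59.

59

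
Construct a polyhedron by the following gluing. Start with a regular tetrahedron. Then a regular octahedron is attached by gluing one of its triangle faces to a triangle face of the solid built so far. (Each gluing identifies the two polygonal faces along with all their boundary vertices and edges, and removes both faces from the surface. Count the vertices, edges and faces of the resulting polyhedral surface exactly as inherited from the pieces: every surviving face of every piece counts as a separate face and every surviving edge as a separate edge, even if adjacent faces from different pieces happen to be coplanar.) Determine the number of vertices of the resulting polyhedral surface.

7

A regular tetrahedron: V=4, E=6, F=4.
Attach a regular octahedron (V=6, E=12, F=8) along a 3-gon: merge 3 vertices and 3 edges, delete both glued faces → V=7, E=15, F=10.
Check: V − E + F = 7 − 15 + 10 = 2.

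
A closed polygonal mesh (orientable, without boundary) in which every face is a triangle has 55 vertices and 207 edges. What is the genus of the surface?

8

Every face is a triangle and each edge borders two faces, so 3F = 2·207, giving F = 138.
χ = V − E + F = 55 − 207 + 138 = -14.
For a closed orientable surface χ = 2 − 2g, so g = (2 − (-14))/2 = 8.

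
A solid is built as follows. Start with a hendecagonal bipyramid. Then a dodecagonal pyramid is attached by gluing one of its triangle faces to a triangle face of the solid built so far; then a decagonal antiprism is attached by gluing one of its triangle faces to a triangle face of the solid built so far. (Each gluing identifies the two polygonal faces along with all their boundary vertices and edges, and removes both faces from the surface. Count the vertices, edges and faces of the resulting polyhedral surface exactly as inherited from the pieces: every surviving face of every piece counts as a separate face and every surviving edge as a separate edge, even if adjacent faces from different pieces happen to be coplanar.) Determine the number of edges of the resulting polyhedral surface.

91

A hendecagonal bipyramid: V=13, E=33, F=22.
Attach a dodecagonal pyramid (V=13, E=24, F=13) along a 3-gon: merge 3 vertices and 3 edges, delete both glued faces → V=23, E=54, F=33.
Attach a decagonal antiprism (V=20, E=40, F=22) along a 3-gon: merge 3 vertices and 3 edges, delete both glued faces → V=40, E=91, F=53.
Check: V − E + F = 40 − 91 + 53 = 2.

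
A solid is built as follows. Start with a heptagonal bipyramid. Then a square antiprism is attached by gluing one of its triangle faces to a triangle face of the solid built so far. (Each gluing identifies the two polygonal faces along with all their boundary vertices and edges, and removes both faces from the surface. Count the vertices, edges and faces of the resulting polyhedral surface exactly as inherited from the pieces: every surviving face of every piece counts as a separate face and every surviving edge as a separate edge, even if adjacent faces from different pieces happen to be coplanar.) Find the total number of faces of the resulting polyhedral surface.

A heptagonal bipyramid: V=9, E=21, F=14.
Attach a square antiprism (V=8, E=16, F=10) along a 3-gon: merge 3 vertices and 3 edges, delete both glued faces → V=14, E=34, F=22.
Check: V − E + F = 14 − 34 + 22 = 2.

22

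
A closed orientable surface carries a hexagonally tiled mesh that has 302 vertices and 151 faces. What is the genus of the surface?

Every face is a hexagon, so 2E = 6·151 = 906, giving E = 453.
χ = V − E + F = 302 − 453 + 151 = 0.
For a closed orientable surface χ = 2 − 2g, so g = (2 − (0))/2 = 1.

1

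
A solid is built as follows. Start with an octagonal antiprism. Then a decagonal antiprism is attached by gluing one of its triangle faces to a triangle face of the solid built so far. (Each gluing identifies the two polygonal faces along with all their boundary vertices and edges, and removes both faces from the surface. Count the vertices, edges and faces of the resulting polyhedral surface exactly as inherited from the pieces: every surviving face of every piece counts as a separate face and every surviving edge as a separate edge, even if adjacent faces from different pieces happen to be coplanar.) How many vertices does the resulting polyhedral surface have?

33

An octagonal antiprism: V=16, E=32, F=18.
Attach a decagonal antiprism (V=20, E=40, F=22) along a 3-gon: merge 3 vertices and 3 edges, delete both glued faces → V=33, E=69, F=38.
Check: V − E + F = 33 − 69 + 38 = 2.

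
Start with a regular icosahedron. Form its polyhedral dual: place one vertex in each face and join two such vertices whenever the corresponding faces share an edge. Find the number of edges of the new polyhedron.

30

The base solid has V = 12, E = 30, F = 20.
The dual swaps V and F and preserves E: V′ = F = 20, E′ = E = 30, F′ = V = 12.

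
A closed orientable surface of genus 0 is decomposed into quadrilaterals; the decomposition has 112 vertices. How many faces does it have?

110

χ = 2 − 2·0 = 2, and every face is a square so 4F = 2E.
V − E + F = 2 with E = 4F/2 gives 112 − (4/2 − 1)·F = 2, so F = 110 and E = 220.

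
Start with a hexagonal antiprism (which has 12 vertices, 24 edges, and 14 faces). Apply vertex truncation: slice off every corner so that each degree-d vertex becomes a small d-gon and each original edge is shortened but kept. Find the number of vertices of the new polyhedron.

48

Truncation replaces each original edge-end by a new vertex, so V′ = 2E = 48.
Each original edge survives, and each old vertex of degree d contributes d new edges; summing degrees gives Σd = 2E, so E′ = E + 2E = 3E = 72.
Each original face survives and each original vertex becomes one new face: F′ = F + V = 26.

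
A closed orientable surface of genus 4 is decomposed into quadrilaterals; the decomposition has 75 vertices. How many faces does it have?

χ = 2 − 2·4 = -6, and every face is a square so 4F = 2E.
V − E + F = -6 with E = 4F/2 gives 75 − (4/2 − 1)·F = -6, so F = 81 and E = 162.

81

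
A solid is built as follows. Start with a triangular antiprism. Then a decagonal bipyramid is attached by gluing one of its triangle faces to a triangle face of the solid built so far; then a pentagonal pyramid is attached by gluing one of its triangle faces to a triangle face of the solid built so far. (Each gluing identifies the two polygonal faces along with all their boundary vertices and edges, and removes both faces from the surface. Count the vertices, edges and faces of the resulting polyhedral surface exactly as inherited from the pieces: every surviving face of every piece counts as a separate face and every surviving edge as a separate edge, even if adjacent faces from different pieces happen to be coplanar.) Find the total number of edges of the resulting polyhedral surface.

46

A triangular antiprism: V=6, E=12, F=8.
Attach a decagonal bipyramid (V=12, E=30, F=20) along a 3-gon: merge 3 vertices and 3 edges, delete both glued faces → V=15, E=39, F=26.
Attach a pentagonal pyramid (V=6, E=10, F=6) along a 3-gon: merge 3 vertices and 3 edges, delete both glued faces → V=18, E=46, F=30.
Check: V − E + F = 18 − 46 + 30 = 2.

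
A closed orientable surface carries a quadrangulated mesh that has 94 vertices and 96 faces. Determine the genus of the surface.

2

Every face is a square, so 2E = 4·96 = 384, giving E = 192.
χ = V − E + F = 94 − 192 + 96 = -2.
For a closed orientable surface χ = 2 − 2g, so g = (2 − (-2))/2 = 2.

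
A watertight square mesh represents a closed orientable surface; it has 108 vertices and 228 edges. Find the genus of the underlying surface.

4

Every face is a square and each edge borders two faces, so 4F = 2·228, giving F = 114.
χ = V − E + F = 108 − 228 + 114 = -6.
For a closed orientable surface χ = 2 − 2g, so g = (2 − (-6))/2 = 4.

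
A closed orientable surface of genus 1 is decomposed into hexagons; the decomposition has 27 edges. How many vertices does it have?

χ = 2 − 2·1 = 0, and every face is a hexagon so 6F = 2E.
F = 2E/6 = 9. Then V = 0 + E − F = 0 + 27 − 9 = 18.

18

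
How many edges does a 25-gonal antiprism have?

An antiprism on an n-gon has two n-gon caps and 2n triangles: V = 2·25 = 50, E = 4·25 = 100, F = 2·25 + 2 = 52.
Check: V − E + F = 50 − 100 + 52 = 2.

100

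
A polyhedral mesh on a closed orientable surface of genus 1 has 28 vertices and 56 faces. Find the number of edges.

84

For a closed orientable surface of genus 1, χ = 2 − 2·1 = 0.
E = V + F − (0) = 28 + 56 − (0) = 84.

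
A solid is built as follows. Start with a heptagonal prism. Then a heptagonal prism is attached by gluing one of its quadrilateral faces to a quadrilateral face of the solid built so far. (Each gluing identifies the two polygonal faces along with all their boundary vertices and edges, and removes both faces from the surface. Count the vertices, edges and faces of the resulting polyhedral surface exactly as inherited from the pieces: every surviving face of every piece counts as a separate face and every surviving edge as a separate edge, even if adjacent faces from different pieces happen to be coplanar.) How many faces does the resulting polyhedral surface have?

16

A heptagonal prism: V=14, E=21, F=9.
Attach a heptagonal prism (V=14, E=21, F=9) along a 4-gon: merge 4 vertices and 4 edges, delete both glued faces → V=24, E=38, F=16.
Check: V − E + F = 24 − 38 + 16 = 2.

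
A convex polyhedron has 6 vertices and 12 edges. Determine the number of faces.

8

Here V − E + F = 2.
F = 2 − V + E = 2 − 6 + 12 = 8.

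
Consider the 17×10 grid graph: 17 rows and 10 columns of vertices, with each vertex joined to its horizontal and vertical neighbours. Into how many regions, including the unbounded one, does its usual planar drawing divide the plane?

145

The grid has V = 17·10 = 170 vertices and E = 17·9 + 10·16 = 313 edges.
F = 2 − V + E = 2 − 170 + 313 = 145.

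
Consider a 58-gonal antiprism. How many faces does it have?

An antiprism on an n-gon has two n-gon caps and 2n triangles: V = 2·58 = 116, E = 4·58 = 232, F = 2·58 + 2 = 118.

118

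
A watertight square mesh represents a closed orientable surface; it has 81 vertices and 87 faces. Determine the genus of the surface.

Every face is a square, so 2E = 4·87 = 348, giving E = 174.
χ = V − E + F = 81 − 174 + 87 = -6.
For a closed orientable surface χ = 2 − 2g, so g = (2 − (-6))/2 = 4.

4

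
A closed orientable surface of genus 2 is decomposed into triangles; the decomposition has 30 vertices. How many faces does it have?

χ = 2 − 2·2 = -2, and every face is a triangle so 3F = 2E.
V − E + F = -2 with E = 3F/2 gives 30 − (3/2 − 1)·F = -2, so F = 64 and E = 96.

64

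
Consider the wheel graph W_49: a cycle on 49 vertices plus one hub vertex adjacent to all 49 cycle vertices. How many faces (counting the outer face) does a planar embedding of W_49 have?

50

W_49 has V = 49 + 1 = 50 vertices and E = 2·49 = 98 edges.
By Euler's formula F = 2 − V + E = 2 − 50 + 98 = 50.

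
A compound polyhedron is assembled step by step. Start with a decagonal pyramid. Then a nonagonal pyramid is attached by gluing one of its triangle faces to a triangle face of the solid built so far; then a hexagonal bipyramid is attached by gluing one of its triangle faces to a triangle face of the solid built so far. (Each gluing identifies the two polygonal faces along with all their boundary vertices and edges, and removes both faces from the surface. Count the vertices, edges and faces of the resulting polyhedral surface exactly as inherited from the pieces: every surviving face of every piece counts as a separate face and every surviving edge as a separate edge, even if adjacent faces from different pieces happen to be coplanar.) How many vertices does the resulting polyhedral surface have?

A decagonal pyramid: V=11, E=20, F=11.
Attach a nonagonal pyramid (V=10, E=18, F=10) along a 3-gon: merge 3 vertices and 3 edges, delete both glued faces → V=18, E=35, F=19.
Attach a hexagonal bipyramid (V=8, E=18, F=12) along a 3-gon: merge 3 vertices and 3 edges, delete both glued faces → V=23, E=50, F=29.
Check: V − E + F = 23 − 50 + 29 = 2.

23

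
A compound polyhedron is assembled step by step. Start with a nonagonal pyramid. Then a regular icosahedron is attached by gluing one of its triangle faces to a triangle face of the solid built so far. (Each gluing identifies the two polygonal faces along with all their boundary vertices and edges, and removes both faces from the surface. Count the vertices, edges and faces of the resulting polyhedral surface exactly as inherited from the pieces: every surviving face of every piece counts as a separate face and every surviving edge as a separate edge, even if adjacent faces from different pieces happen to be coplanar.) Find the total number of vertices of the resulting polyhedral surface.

19

A nonagonal pyramid: V=10, E=18, F=10.
Attach a regular icosahedron (V=12, E=30, F=20) along a 3-gon: merge 3 vertices and 3 edges, delete both glued faces → V=19, E=45, F=28.
Check: V − E + F = 19 − 45 + 28 = 2.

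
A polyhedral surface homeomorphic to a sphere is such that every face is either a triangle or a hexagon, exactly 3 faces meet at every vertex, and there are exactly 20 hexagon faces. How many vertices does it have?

44

Let x be the number of triangles; then F = 20 + x.
Edge–face incidences: 2E = 6·20 + 3·x = 120 + 3x.
Every vertex has degree 3, so 3V = 2E.
Euler: V − E + F = 2 ⇒ (2E)/3 − E + (20 + x) = 2.
Multiply by 6: 2·(2E) − 3·(2E) + 6·(20 + x) = 12, i.e. 120 + 6x − (120 + 3x) = 12.
Collecting terms: 3x = 12, so x = 4.
Then 2E = 120 + 3·4 = 132, so E = 66, V = 2E/3 = 44, F = 20 + 4 = 24.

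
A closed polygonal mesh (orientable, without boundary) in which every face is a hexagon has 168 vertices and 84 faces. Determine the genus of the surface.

1

Every face is a hexagon, so 2E = 6·84 = 504, giving E = 252.
χ = V − E + F = 168 − 252 + 84 = 0.
For a closed orientable surface χ = 2 − 2g, so g = (2 − (0))/2 = 1.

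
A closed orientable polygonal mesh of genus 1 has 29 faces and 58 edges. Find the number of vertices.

For a closed orientable surface of genus 1, χ = 2 − 2·1 = 0.
V = 0 + E − F = 0 + 58 − 29 = 29.

29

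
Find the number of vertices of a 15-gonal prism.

30

A prism on an n-gon has two n-gon bases and n rectangular sides: V = 2·15 = 30, E = 3·15 = 45, F = 15 + 2 = 17.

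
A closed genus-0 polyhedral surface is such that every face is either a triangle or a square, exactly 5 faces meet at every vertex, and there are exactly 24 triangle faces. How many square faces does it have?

Let x be the number of squares; then F = 24 + x.
Edge–face incidences: 2E = 3·24 + 4·x = 72 + 4x.
Every vertex has degree 5, so 5V = 2E.
Euler: V − E + F = 2 ⇒ (2E)/5 − E + (24 + x) = 2.
Multiply by 10: 2·(2E) − 5·(2E) + 10·(24 + x) = 20, i.e. 240 + 10x − 3·(72 + 4x) = 20.
Collecting terms: −2x + 24 = 20, so −2x = −4, so x = 2.
Then 2E = 72 + 4·2 = 80, so E = 40, V = 2E/5 = 16, F = 24 + 2 = 26.

2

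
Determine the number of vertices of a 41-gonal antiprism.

An antiprism on an n-gon has two n-gon caps and 2n triangles: V = 2·41 = 82, E = 4·41 = 164, F = 2·41 + 2 = 84.

82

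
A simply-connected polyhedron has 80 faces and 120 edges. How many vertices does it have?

42

Here V − E + F = 2.
V = 2 + E − F = 2 + 120 − 80 = 42.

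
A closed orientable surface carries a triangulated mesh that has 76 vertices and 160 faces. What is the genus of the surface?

Every face is a triangle, so 2E = 3·160 = 480, giving E = 240.
χ = V − E + F = 76 − 240 + 160 = -4.
For a closed orientable surface χ = 2 − 2g, so g = (2 − (-4))/2 = 3.

3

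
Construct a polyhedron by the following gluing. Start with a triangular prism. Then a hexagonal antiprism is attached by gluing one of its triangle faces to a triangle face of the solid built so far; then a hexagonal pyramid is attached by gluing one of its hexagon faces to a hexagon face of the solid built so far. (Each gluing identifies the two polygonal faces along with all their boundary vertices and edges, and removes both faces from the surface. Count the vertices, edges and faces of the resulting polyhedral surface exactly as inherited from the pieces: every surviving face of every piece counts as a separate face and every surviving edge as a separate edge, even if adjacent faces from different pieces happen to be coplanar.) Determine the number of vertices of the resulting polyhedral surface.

A triangular prism: V=6, E=9, F=5.
Attach a hexagonal antiprism (V=12, E=24, F=14) along a 3-gon: merge 3 vertices and 3 edges, delete both glued faces → V=15, E=30, F=17.
Attach a hexagonal pyramid (V=7, E=12, F=7) along a 6-gon: merge 6 vertices and 6 edges, delete both glued faces → V=16, E=36, F=22.
Check: V − E + F = 16 − 36 + 22 = 2.

16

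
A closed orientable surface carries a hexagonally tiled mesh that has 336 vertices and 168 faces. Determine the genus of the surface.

Every face is a hexagon, so 2E = 6·168 = 1008, giving E = 504.
χ = V − E + F = 336 − 504 + 168 = 0.
For a closed orientable surface χ = 2 − 2g, so g = (2 − (0))/2 = 1.

1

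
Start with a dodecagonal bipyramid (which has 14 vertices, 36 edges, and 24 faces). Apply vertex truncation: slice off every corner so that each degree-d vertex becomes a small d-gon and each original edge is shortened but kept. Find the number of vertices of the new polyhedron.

72

Truncation replaces each original edge-end by a new vertex, so V′ = 2E = 72.
Each original edge survives, and each old vertex of degree d contributes d new edges; summing degrees gives Σd = 2E, so E′ = E + 2E = 3E = 108.
Each original face survives and each original vertex becomes one new face: F′ = F + V = 38.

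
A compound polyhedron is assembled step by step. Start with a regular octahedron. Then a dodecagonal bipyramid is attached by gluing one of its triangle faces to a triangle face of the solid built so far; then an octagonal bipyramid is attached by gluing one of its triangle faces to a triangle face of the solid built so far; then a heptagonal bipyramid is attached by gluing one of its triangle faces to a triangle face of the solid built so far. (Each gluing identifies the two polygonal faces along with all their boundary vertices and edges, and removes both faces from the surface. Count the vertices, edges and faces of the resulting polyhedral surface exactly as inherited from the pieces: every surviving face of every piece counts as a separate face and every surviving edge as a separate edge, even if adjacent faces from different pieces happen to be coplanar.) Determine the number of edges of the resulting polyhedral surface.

84

A regular octahedron: V=6, E=12, F=8.
Attach a dodecagonal bipyramid (V=14, E=36, F=24) along a 3-gon: merge 3 vertices and 3 edges, delete both glued faces → V=17, E=45, F=30.
Attach an octagonal bipyramid (V=10, E=24, F=16) along a 3-gon: merge 3 vertices and 3 edges, delete both glued faces → V=24, E=66, F=44.
Attach a heptagonal bipyramid (V=9, E=21, F=14) along a 3-gon: merge 3 vertices and 3 edges, delete both glued faces → V=30, E=84, F=56.
Check: V − E + F = 30 − 84 + 56 = 2.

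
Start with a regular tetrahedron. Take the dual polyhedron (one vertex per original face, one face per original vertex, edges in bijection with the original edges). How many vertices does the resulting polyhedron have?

4

The base solid has V = 4, E = 6, F = 4.
The dual swaps V and F and preserves E: V′ = F = 4, E′ = E = 6, F′ = V = 4.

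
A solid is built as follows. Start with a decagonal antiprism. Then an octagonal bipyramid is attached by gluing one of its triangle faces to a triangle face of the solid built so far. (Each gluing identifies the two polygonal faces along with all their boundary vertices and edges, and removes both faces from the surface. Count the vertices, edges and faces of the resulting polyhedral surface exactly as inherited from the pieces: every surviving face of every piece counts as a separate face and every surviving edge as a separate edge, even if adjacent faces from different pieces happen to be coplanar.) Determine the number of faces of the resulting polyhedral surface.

A decagonal antiprism: V=20, E=40, F=22.
Attach an octagonal bipyramid (V=10, E=24, F=16) along a 3-gon: merge 3 vertices and 3 edges, delete both glued faces → V=27, E=61, F=36.
Check: V − E + F = 27 − 61 + 36 = 2.

36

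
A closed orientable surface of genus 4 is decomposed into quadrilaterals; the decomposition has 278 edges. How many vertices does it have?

χ = 2 − 2·4 = -6, and every face is a square so 4F = 2E.
F = 2E/4 = 139. Then V = -6 + E − F = -6 + 278 − 139 = 133.

133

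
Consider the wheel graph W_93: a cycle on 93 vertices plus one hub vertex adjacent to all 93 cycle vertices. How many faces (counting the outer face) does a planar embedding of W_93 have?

W_93 has V = 93 + 1 = 94 vertices and E = 2·93 = 186 edges.
By Euler's formula F = 2 − V + E = 2 − 94 + 186 = 94.

94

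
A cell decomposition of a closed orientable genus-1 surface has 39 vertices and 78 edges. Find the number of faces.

For a closed orientable surface of genus 1, χ = 2 − 2·1 = 0.
F = 0 − V + E = 0 − 39 + 78 = 39.

39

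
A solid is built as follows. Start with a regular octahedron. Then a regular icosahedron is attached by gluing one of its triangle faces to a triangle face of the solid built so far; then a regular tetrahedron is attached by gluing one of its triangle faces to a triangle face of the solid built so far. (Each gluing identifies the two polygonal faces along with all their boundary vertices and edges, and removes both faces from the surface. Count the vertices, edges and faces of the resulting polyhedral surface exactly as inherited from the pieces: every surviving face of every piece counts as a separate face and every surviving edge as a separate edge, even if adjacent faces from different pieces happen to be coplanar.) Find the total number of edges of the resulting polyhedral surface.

42

A regular octahedron: V=6, E=12, F=8.
Attach a regular icosahedron (V=12, E=30, F=20) along a 3-gon: merge 3 vertices and 3 edges, delete both glued faces → V=15, E=39, F=26.
Attach a regular tetrahedron (V=4, E=6, F=4) along a 3-gon: merge 3 vertices and 3 edges, delete both glued faces → V=16, E=42, F=28.
Check: V − E + F = 16 − 42 + 28 = 2.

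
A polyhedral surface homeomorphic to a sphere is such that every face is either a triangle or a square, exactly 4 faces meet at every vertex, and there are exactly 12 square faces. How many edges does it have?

Let x be the number of triangles; then F = 12 + x.
Edge–face incidences: 2E = 4·12 + 3·x = 48 + 3x.
Every vertex has degree 4, so 4V = 2E.
Euler: V − E + F = 2 ⇒ (2E)/4 − E + (12 + x) = 2.
Multiply by 8: 2·(2E) − 4·(2E) + 8·(12 + x) = 16, i.e. 96 + 8x − 2·(48 + 3x) = 16.
Collecting terms: 2x = 16, so x = 8.
Then 2E = 48 + 3·8 = 72, so E = 36, V = 2E/4 = 18, F = 12 + 8 = 20.

36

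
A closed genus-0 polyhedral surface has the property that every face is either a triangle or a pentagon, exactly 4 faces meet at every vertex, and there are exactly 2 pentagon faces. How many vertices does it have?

10

Let x be the number of triangles; then F = 2 + x.
Edge–face incidences: 2E = 5·2 + 3·x = 10 + 3x.
Every vertex has degree 4, so 4V = 2E.
Euler: V − E + F = 2 ⇒ (2E)/4 − E + (2 + x) = 2.
Multiply by 8: 2·(2E) − 4·(2E) + 8·(2 + x) = 16, i.e. 16 + 8x − 2·(10 + 3x) = 16.
Collecting terms: 2x − 4 = 16, so 2x = 20, so x = 10.
Then 2E = 10 + 3·10 = 40, so E = 20, V = 2E/4 = 10, F = 2 + 10 = 12.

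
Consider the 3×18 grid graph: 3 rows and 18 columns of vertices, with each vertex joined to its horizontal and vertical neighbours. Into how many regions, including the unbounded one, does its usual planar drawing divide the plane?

35

The grid has V = 3·18 = 54 vertices and E = 3·17 + 18·2 = 87 edges.
F = 2 − V + E = 2 − 54 + 87 = 35.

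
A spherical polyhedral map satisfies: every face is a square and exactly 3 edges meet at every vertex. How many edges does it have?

12

Each face has 4 edges and each edge borders two faces, so 2E = 4F.
Each vertex has degree 3, so 3V = 2E and hence V = 4F/3.
Euler: V − E + F = 2 ⇒ (4F/3) − (4F/2) + F = 2.
Multiply by 6: (8 − 12 + 6)F = 12, i.e. 2F = 12.
So F = 6, E = 4·6/2 = 12, V = 4·6/3 = 8.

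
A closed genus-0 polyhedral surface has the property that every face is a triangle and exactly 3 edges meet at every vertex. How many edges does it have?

Each face has 3 edges and each edge borders two faces, so 2E = 3F.
Each vertex has degree 3, so 3V = 2E and hence V = 3F/3.
Euler: V − E + F = 2 ⇒ (3F/3) − (3F/2) + F = 2.
Multiply by 6: (6 − 9 + 6)F = 12, i.e. 3F = 12.
So F = 4, E = 3·4/2 = 6, V = 3·4/3 = 4.

6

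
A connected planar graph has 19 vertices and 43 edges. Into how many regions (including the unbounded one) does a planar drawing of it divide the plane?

Euler's formula for a connected plane graph: V − E + F = 2, so F = 2 − 19 + 43 = 26.

26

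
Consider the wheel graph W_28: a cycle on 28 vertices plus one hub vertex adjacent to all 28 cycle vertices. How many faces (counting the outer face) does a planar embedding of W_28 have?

W_28 has V = 28 + 1 = 29 vertices and E = 2·28 = 56 edges.
By Euler's formula F = 2 − V + E = 2 − 29 + 56 = 29.

29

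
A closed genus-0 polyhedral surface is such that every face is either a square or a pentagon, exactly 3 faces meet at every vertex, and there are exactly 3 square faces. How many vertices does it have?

14

Let x be the number of pentagons; then F = 3 + x.
Edge–face incidences: 2E = 4·3 + 5·x = 12 + 5x.
Every vertex has degree 3, so 3V = 2E.
Euler: V − E + F = 2 ⇒ (2E)/3 − E + (3 + x) = 2.
Multiply by 6: 2·(2E) − 3·(2E) + 6·(3 + x) = 12, i.e. 18 + 6x − (12 + 5x) = 12.
Collecting terms: x + 6 = 12, so x = 6.
Then 2E = 12 + 5·6 = 42, so E = 21, V = 2E/3 = 14, F = 3 + 6 = 9.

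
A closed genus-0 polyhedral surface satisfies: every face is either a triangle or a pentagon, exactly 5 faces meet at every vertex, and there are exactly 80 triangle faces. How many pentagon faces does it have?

12

Let x be the number of pentagons; then F = 80 + x.
Edge–face incidences: 2E = 3·80 + 5·x = 240 + 5x.
Every vertex has degree 5, so 5V = 2E.
Euler: V − E + F = 2 ⇒ (2E)/5 − E + (80 + x) = 2.
Multiply by 10: 2·(2E) − 5·(2E) + 10·(80 + x) = 20, i.e. 800 + 10x − 3·(240 + 5x) = 20.
Collecting terms: −5x + 80 = 20, so −5x = −60, so x = 12.
Then 2E = 240 + 5·12 = 300, so E = 150, V = 2E/5 = 60, F = 80 + 12 = 92.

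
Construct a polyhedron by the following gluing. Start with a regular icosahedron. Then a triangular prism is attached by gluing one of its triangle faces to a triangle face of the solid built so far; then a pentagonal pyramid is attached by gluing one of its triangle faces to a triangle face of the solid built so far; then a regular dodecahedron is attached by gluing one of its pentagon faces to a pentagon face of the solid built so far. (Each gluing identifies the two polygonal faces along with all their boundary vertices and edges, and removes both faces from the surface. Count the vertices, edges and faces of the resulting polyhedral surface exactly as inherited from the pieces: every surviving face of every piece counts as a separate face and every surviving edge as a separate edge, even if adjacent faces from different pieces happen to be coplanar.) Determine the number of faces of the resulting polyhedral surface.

37

A regular icosahedron: V=12, E=30, F=20.
Attach a triangular prism (V=6, E=9, F=5) along a 3-gon: merge 3 vertices and 3 edges, delete both glued faces → V=15, E=36, F=23.
Attach a pentagonal pyramid (V=6, E=10, F=6) along a 3-gon: merge 3 vertices and 3 edges, delete both glued faces → V=18, E=43, F=27.
Attach a regular dodecahedron (V=20, E=30, F=12) along a 5-gon: merge 5 vertices and 5 edges, delete both glued faces → V=33, E=68, F=37.
Check: V − E + F = 33 − 68 + 37 = 2.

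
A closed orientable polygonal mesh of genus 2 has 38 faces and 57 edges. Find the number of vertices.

For a closed orientable surface of genus 2, χ = 2 − 2·2 = -2.
V = -2 + E − F = -2 + 57 − 38 = 17.

17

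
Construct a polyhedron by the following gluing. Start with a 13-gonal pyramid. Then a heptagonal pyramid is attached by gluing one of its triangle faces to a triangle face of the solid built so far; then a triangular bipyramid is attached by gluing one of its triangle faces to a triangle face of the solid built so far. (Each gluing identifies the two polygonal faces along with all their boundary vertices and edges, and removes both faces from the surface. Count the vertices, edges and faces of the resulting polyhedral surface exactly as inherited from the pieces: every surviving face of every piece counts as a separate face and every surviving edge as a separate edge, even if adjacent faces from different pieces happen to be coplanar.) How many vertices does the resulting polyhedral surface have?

A 13-gonal pyramid: V=14, E=26, F=14.
Attach a heptagonal pyramid (V=8, E=14, F=8) along a 3-gon: merge 3 vertices and 3 edges, delete both glued faces → V=19, E=37, F=20.
Attach a triangular bipyramid (V=5, E=9, F=6) along a 3-gon: merge 3 vertices and 3 edges, delete both glued faces → V=21, E=43, F=24.
Check: V − E + F = 21 − 43 + 24 = 2.

21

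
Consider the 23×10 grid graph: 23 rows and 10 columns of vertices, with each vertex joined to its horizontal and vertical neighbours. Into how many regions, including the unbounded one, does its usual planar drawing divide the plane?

The grid has V = 23·10 = 230 vertices and E = 23·9 + 10·22 = 427 edges.
F = 2 − V + E = 2 − 230 + 427 = 199.

199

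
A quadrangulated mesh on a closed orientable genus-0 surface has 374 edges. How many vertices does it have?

189

χ = 2 − 2·0 = 2, and every face is a square so 4F = 2E.
F = 2E/4 = 187. Then V = 2 + E − F = 2 + 374 − 187 = 189.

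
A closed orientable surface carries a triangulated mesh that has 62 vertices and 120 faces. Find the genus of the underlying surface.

0

Every face is a triangle, so 2E = 3·120 = 360, giving E = 180.
χ = V − E + F = 62 − 180 + 120 = 2.
For a closed orientable surface χ = 2 − 2g, so g = (2 − (2))/2 = 0.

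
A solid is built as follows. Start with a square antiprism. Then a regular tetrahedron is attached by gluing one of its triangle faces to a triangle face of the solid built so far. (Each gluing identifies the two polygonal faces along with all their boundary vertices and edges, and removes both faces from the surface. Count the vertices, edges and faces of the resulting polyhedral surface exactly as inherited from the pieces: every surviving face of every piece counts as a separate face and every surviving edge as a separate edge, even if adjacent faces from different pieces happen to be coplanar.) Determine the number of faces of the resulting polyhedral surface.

12

A square antiprism: V=8, E=16, F=10.
Attach a regular tetrahedron (V=4, E=6, F=4) along a 3-gon: merge 3 vertices and 3 edges, delete both glued faces → V=9, E=19, F=12.
Check: V − E + F = 9 − 19 + 12 = 2.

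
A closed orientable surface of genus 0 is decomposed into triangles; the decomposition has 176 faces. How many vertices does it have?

χ = 2 − 2·0 = 2, and every face is a triangle so 3F = 2E.
E = 3·176/2 = 264. Then V = 2 + E − F = 2 + 264 − 176 = 90.

90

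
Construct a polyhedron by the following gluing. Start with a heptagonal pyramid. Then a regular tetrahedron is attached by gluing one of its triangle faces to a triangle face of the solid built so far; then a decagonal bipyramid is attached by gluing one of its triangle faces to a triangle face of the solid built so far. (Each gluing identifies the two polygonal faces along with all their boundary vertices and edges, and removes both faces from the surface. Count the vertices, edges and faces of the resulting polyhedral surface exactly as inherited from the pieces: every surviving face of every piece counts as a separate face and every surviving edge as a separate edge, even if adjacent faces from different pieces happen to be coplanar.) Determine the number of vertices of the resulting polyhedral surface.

A heptagonal pyramid: V=8, E=14, F=8.
Attach a regular tetrahedron (V=4, E=6, F=4) along a 3-gon: merge 3 vertices and 3 edges, delete both glued faces → V=9, E=17, F=10.
Attach a decagonal bipyramid (V=12, E=30, F=20) along a 3-gon: merge 3 vertices and 3 edges, delete both glued faces → V=18, E=44, F=28.
Check: V − E + F = 18 − 44 + 28 = 2.

18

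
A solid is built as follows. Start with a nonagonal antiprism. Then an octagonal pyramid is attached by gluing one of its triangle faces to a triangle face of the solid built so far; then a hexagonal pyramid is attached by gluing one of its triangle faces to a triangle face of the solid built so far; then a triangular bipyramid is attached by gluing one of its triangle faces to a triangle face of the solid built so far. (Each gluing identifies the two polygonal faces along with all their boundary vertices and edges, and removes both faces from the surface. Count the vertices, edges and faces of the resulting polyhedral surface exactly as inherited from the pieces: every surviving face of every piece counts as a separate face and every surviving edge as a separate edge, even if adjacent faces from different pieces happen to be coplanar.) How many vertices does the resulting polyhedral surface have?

30

A nonagonal antiprism: V=18, E=36, F=20.
Attach an octagonal pyramid (V=9, E=16, F=9) along a 3-gon: merge 3 vertices and 3 edges, delete both glued faces → V=24, E=49, F=27.
Attach a hexagonal pyramid (V=7, E=12, F=7) along a 3-gon: merge 3 vertices and 3 edges, delete both glued faces → V=28, E=58, F=32.
Attach a triangular bipyramid (V=5, E=9, F=6) along a 3-gon: merge 3 vertices and 3 edges, delete both glued faces → V=30, E=64, F=36.
Check: V − E + F = 30 − 64 + 36 = 2.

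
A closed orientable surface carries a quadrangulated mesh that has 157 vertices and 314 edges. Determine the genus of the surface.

1

Every face is a square and each edge borders two faces, so 4F = 2·314, giving F = 157.
χ = V − E + F = 157 − 314 + 157 = 0.
For a closed orientable surface χ = 2 − 2g, so g = (2 − (0))/2 = 1.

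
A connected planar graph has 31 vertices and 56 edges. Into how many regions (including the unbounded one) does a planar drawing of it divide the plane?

27

Euler's formula for a connected plane graph: V − E + F = 2, so F = 2 − 31 + 56 = 27.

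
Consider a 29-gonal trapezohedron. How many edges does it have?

The n-trapezohedron (dual of the n-antiprism) has V = 2·29 + 2 = 60, E = 4·29 = 116, F = 2·29 = 58.

116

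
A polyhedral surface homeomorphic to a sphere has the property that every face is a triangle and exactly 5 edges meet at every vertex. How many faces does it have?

Each face has 3 edges and each edge borders two faces, so 2E = 3F.
Each vertex has degree 5, so 5V = 2E and hence V = 3F/5.
Euler: V − E + F = 2 ⇒ (3F/5) − (3F/2) + F = 2.
Multiply by 10: (6 − 15 + 10)F = 20, i.e. 1F = 20.
So F = 20, E = 3·20/2 = 30, V = 3·20/5 = 12.

20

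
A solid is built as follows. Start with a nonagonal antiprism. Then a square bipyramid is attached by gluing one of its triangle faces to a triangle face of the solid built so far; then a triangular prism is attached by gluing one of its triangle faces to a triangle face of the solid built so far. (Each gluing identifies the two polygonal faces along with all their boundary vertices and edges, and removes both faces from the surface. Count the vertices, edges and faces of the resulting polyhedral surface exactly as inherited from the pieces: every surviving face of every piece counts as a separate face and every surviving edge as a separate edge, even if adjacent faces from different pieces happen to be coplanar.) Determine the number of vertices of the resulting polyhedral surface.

A nonagonal antiprism: V=18, E=36, F=20.
Attach a square bipyramid (V=6, E=12, F=8) along a 3-gon: merge 3 vertices and 3 edges, delete both glued faces → V=21, E=45, F=26.
Attach a triangular prism (V=6, E=9, F=5) along a 3-gon: merge 3 vertices and 3 edges, delete both glued faces → V=24, E=51, F=29.
Check: V − E + F = 24 − 51 + 29 = 2.

24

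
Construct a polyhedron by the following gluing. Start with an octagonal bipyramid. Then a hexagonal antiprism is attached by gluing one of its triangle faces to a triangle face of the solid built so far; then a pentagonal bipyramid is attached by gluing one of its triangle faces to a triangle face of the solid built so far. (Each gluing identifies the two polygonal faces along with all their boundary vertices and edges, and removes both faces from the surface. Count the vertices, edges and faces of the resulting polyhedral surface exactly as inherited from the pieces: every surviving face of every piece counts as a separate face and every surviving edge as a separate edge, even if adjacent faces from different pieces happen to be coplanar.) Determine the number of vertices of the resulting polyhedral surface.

23

An octagonal bipyramid: V=10, E=24, F=16.
Attach a hexagonal antiprism (V=12, E=24, F=14) along a 3-gon: merge 3 vertices and 3 edges, delete both glued faces → V=19, E=45, F=28.
Attach a pentagonal bipyramid (V=7, E=15, F=10) along a 3-gon: merge 3 vertices and 3 edges, delete both glued faces → V=23, E=57, F=36.
Check: V − E + F = 23 − 57 + 36 = 2.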